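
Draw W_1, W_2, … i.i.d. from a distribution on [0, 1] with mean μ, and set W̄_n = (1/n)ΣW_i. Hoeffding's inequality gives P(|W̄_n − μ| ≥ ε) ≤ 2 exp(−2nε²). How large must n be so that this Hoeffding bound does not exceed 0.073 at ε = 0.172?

Require 2·exp(−2nε²) ≤ 0.073, i.e. 2nε² ≥ ln(2/0.073) = 3.310443.
So n ≥ 3.310443 / (2·0.172²) = 55.950.
The smallest integer n is 56.

56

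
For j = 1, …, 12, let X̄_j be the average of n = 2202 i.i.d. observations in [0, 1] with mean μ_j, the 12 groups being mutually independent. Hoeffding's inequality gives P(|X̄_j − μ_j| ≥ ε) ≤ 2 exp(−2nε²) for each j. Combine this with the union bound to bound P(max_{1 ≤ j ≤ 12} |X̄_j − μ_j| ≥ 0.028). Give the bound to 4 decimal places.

Per-experiment Hoeffding bound: 2·exp(−2·2202·0.028²) = 2·exp(−3.45274) = 0.063318.
Union bound over 12 events: 12·0.063318 = 0.75981.

0.7598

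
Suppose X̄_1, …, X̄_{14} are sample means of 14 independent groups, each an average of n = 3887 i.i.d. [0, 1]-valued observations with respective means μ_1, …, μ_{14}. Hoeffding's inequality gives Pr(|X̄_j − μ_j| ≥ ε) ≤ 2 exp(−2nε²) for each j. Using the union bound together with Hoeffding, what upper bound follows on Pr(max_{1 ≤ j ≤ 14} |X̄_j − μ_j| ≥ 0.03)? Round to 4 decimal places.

0.0256

Per-experiment Hoeffding bound: 2·exp(−2·3887·0.03²) = 2·exp(−6.99660) = 0.00183.
Union bound over 14 events: 14·0.00183 = 0.02562.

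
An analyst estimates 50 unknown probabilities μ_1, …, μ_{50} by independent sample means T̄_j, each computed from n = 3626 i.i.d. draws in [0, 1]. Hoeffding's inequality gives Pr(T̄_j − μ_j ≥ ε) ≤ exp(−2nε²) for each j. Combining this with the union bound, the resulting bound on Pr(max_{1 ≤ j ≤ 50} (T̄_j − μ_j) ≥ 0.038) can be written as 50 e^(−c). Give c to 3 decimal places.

10.472

Union bound over the 50 events: Pr(max_{1 ≤ j ≤ 50} (T̄_j − μ_j) ≥ 0.038) ≤ 50·exp(−2nε²) = 50 exp(−2·3626·0.038²).
So c = 2·3626·0.038² = 10.4719.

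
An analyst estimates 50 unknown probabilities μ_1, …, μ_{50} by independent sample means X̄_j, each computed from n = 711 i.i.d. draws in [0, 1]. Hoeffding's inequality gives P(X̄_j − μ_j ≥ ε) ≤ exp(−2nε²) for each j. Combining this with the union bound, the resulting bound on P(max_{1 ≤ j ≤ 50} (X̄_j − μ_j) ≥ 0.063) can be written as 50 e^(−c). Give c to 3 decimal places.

5.644

Union bound over the 50 events: P(max_{1 ≤ j ≤ 50} (X̄_j − μ_j) ≥ 0.063) ≤ 50·exp(−2nε²) = 50 exp(−2·711·0.063²).
So c = 2·711·0.063² = 5.6439.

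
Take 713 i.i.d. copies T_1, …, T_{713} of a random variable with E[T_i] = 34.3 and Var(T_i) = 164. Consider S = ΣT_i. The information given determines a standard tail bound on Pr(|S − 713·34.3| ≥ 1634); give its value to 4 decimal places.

0.0438

With mean and variance of each term known, Chebyshev's inequality bounds the deviation of the sum (or sample mean).
Var(S) = n·Var(T_i) = 713·164 = 116932.
Chebyshev: Pr(|S − 713·34.3| ≥ 1634) ≤ Var(S)/1634² = 116932/2669956 = 0.0438.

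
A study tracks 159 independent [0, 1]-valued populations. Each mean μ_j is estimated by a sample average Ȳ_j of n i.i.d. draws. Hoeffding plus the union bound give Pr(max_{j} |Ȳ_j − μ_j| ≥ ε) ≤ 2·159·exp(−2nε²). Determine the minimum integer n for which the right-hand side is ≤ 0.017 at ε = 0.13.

Need 2·159·exp(−2nε²) ≤ 0.017, i.e. exp(−2nε²) ≤ 0.017/318.
So 2nε² ≥ ln(318/0.017) = 9.836593.
Hence n ≥ 9.836593/(2·0.13²) = 291.023.
The smallest integer n is 292.

292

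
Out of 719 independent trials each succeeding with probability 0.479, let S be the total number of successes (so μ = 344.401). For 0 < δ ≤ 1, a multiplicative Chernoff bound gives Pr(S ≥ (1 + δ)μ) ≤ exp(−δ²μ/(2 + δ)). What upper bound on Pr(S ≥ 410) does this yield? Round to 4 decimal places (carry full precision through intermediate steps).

Write 410 = (1 + δ)μ, so δ = 410/344.401 − 1 = 0.1904727…
Then the exponent is δ²μ/(2 + δ) = (410 − μ)² / (μ·(2 + δ)) = 5.704166.
Bound = exp(−5.704166) = 0.00333.

0.0033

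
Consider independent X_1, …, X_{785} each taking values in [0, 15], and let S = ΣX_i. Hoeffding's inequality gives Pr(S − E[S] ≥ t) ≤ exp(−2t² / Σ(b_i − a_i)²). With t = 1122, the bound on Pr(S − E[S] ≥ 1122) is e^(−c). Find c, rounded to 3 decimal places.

14.255

Σ(b_i − a_i)² = 785·(15)² = 176625.
c = 2t²/176625 = 2·1122²/176625 = 14.2549.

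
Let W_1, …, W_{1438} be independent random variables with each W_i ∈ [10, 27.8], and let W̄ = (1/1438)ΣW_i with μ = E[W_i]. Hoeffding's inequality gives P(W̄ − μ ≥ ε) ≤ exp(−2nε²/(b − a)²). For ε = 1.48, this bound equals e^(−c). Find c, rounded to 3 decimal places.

19.883

c = 2nε²/(b − a)² = 2·1438·1.48² / 17.8² = 19.8826.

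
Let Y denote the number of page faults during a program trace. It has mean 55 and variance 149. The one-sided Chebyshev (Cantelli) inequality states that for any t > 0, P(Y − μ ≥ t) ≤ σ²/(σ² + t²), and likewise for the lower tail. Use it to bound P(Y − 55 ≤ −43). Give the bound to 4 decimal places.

0.0746

Here σ² = 149 and t = 43, so σ² + t² = 1998.
Cantelli's bound: 149/1998 = 0.0746.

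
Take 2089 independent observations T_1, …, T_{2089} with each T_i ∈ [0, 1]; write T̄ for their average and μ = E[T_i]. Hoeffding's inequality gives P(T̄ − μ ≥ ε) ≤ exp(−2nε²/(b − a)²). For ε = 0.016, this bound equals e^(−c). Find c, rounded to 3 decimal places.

1.070

c = 2nε²/(b − a)² = 2·2089·0.016² / 1² = 1.0696.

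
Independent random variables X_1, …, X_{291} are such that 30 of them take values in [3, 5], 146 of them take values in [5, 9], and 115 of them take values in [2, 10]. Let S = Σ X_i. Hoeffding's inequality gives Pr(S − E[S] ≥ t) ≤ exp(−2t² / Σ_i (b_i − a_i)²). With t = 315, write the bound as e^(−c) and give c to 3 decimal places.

20.217

Σ(b_i − a_i)² = 30·2² + 146·4² + 115·8² = 9816.
c = 2t² / 9816 = 2·315² / 9816 = 20.2170.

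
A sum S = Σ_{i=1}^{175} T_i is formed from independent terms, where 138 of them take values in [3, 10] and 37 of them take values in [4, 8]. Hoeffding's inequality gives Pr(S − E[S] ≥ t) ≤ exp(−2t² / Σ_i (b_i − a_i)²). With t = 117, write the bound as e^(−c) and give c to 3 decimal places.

3.723

Σ(b_i − a_i)² = 138·7² + 37·4² = 7354.
c = 2t² / 7354 = 2·117² / 7354 = 3.7229.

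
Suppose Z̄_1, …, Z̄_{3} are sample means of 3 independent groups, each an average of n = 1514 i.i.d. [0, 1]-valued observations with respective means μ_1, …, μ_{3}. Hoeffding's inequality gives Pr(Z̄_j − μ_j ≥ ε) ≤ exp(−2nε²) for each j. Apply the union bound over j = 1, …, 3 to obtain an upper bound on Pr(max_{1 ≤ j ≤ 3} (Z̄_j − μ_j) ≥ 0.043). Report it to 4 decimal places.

0.0111

Per-experiment Hoeffding bound: exp(−2·1514·0.043²) = exp(−5.59877) = 0.0037024.
Union bound over 3 events: 3·0.0037024 = 0.01111.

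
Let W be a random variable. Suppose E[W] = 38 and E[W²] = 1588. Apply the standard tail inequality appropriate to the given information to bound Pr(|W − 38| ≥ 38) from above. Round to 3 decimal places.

The first two moments determine the variance, so Chebyshev's inequality is the sharpest standard bound available.
Var(W) = E[W²] − (E[W])² = 1588 − 1444 = 144.
Chebyshev's inequality: Pr(|W − μ| ≥ t) ≤ Var(W)/t² = 144/1444 = 0.0997.

0.100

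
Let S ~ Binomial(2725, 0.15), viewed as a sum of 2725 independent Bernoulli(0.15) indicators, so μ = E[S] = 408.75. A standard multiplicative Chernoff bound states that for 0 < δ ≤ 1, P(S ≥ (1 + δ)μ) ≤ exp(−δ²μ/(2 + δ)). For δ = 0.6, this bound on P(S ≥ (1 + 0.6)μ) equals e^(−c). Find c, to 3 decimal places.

56.596

c = δ²μ/(2 + δ) = 0.6²·408.75/(2 + 0.6) = 56.5962.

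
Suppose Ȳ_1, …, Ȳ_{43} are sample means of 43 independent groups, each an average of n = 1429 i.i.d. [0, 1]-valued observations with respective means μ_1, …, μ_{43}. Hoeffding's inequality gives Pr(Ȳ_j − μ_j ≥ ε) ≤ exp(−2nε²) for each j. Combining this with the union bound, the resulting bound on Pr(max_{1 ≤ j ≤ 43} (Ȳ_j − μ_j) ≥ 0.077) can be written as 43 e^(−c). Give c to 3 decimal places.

Union bound over the 43 events: Pr(max_{1 ≤ j ≤ 43} (Ȳ_j − μ_j) ≥ 0.077) ≤ 43·exp(−2nε²) = 43 exp(−2·1429·0.077²).
So c = 2·1429·0.077² = 16.9451.

16.945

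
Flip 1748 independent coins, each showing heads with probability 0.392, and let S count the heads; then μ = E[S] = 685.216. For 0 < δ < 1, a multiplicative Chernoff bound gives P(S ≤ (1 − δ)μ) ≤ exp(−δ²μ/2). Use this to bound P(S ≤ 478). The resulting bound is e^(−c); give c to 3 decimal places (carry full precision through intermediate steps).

31.332

Write 478 = (1 − δ)μ, so δ = 1 − 478/685.216 = 0.3024098…
Then the exponent is δ²μ/2 = (μ − 478)²/(2μ) = 31.332069.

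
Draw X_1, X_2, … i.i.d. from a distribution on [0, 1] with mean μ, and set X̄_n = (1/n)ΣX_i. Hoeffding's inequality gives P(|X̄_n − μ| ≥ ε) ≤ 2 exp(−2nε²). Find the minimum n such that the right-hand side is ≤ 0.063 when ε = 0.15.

77

Require 2·exp(−2nε²) ≤ 0.063, i.e. 2nε² ≥ ln(2/0.063) = 3.457768.
So n ≥ 3.457768 / (2·0.15²) = 76.839.
The smallest integer n is 77.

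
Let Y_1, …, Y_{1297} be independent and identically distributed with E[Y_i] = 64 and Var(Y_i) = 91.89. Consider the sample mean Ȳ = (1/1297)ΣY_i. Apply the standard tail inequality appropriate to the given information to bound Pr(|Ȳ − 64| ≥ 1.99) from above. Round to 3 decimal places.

0.018

With mean and variance of each term known, Chebyshev's inequality bounds the deviation of the sum (or sample mean).
Var(Ȳ) = Var(Y_i)/n = 91.89/1297 = 0.070848.
Chebyshev: Pr(|Ȳ − 64| ≥ 1.99) ≤ Var(Ȳ)/(1.99)² = 91.89/(1297·1.99²) = 0.0179.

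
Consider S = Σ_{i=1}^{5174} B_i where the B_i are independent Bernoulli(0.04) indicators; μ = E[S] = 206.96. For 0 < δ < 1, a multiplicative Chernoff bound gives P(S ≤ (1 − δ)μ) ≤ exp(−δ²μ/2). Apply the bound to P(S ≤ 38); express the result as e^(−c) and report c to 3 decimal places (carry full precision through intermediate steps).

Write 38 = (1 − δ)μ, so δ = 1 − 38/206.96 = 0.8163896…
Then the exponent is δ²μ/2 = (μ − 38)²/(2μ) = 68.968597.

68.969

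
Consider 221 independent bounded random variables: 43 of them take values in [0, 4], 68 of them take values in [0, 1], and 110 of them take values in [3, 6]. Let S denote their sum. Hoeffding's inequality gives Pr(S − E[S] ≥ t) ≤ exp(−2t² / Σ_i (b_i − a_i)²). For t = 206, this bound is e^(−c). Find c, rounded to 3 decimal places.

Σ(b_i − a_i)² = 43·4² + 68·1² + 110·3² = 1746.
c = 2t² / 1746 = 2·206² / 1746 = 48.6094.

48.609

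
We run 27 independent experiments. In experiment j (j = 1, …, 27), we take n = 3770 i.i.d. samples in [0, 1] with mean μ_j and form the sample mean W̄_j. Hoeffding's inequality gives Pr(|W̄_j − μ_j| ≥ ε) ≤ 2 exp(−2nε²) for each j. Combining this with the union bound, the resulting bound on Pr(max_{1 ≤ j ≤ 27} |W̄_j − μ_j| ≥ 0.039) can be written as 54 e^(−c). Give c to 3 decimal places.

11.468

Union bound over the 27 events: Pr(max_{1 ≤ j ≤ 27} |W̄_j − μ_j| ≥ 0.039) ≤ 27·2·exp(−2nε²) = 54 exp(−2·3770·0.039²).
So c = 2·3770·0.039² = 11.4683.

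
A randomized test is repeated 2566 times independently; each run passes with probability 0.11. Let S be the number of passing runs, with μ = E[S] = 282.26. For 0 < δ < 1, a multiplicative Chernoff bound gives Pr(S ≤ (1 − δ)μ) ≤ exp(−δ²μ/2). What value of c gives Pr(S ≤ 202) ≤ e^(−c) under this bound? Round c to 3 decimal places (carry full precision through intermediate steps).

Write 202 = (1 − δ)μ, so δ = 1 − 202/282.26 = 0.2843478…
Then the exponent is δ²μ/2 = (μ − 202)²/(2μ) = 11.410876.

11.411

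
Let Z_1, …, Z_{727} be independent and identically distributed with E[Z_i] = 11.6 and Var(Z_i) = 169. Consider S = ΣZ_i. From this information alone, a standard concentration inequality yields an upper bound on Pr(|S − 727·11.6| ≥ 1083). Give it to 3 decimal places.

With mean and variance of each term known, Chebyshev's inequality bounds the deviation of the sum (or sample mean).
Var(S) = n·Var(Z_i) = 727·169 = 122863.
Chebyshev: Pr(|S − 727·11.6| ≥ 1083) ≤ Var(S)/1083² = 122863/1172889 = 0.1048.

0.105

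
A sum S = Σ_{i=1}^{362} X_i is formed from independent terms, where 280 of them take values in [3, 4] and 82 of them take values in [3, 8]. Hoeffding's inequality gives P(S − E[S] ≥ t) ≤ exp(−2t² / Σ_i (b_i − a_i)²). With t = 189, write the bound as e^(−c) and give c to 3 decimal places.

Σ(b_i − a_i)² = 280·1² + 82·5² = 2330.
c = 2t² / 2330 = 2·189² / 2330 = 30.6618.

30.662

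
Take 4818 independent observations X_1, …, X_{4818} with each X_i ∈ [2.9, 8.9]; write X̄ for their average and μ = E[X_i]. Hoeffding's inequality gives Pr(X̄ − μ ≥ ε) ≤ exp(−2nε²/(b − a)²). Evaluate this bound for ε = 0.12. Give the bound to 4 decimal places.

0.0212

Exponent: 2nε²/(b − a)² = 2·4818·0.12² / 6² = 3.85440.
Bound = exp(−3.85440) = 0.02119.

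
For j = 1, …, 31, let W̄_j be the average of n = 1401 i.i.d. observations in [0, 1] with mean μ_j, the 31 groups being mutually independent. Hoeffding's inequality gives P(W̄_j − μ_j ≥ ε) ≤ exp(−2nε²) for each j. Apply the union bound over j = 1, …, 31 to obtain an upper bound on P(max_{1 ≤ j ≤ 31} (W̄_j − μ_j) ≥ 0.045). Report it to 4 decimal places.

Per-experiment Hoeffding bound: exp(−2·1401·0.045²) = exp(−5.67405) = 0.0034339.
Union bound over 31 events: 31·0.0034339 = 0.10645.

0.1065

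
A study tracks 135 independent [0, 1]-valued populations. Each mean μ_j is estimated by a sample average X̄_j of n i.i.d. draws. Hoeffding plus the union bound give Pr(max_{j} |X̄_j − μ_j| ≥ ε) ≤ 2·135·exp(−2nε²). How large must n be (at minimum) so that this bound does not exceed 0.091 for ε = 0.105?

363

Need 2·135·exp(−2nε²) ≤ 0.091, i.e. exp(−2nε²) ≤ 0.091/270.
So 2nε² ≥ ln(270/0.091) = 7.995318.
Hence n ≥ 7.995318/(2·0.105²) = 362.599.
The smallest integer n is 363.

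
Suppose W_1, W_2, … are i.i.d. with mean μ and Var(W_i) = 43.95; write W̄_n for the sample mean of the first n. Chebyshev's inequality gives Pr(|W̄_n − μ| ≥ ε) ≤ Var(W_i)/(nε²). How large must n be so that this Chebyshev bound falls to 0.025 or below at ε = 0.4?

10988

Require 43.95/(n·0.4²) ≤ 0.025, i.e. n ≥ 43.95/(0.025·0.4²) = 10987.500.
The smallest integer n is 10988.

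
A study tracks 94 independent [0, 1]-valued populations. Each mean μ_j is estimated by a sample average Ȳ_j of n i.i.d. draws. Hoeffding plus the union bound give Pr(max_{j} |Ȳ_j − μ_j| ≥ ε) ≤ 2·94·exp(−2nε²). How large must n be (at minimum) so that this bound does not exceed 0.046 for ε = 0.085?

Need 2·94·exp(−2nε²) ≤ 0.046, i.e. exp(−2nε²) ≤ 0.046/188.
So 2nε² ≥ ln(188/0.046) = 8.315556.
Hence n ≥ 8.315556/(2·0.085²) = 575.471.
The smallest integer n is 576.

576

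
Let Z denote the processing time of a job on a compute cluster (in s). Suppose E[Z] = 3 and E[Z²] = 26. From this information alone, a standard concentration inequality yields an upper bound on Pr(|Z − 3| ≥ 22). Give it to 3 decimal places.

The first two moments determine the variance, so Chebyshev's inequality is the sharpest standard bound available.
Var(Z) = E[Z²] − (E[Z])² = 26 − 9 = 17.
Chebyshev's inequality: Pr(|Z − μ| ≥ t) ≤ Var(Z)/t² = 17/484 = 0.0351.

0.035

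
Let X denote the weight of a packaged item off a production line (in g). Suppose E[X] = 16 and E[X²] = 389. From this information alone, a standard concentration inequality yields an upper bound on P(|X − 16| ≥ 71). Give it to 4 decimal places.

The first two moments determine the variance, so Chebyshev's inequality is the sharpest standard bound available.
Var(X) = E[X²] − (E[X])² = 389 − 256 = 133.
Chebyshev's inequality: P(|X − μ| ≥ t) ≤ Var(X)/t² = 133/5041 = 0.0264.

0.0264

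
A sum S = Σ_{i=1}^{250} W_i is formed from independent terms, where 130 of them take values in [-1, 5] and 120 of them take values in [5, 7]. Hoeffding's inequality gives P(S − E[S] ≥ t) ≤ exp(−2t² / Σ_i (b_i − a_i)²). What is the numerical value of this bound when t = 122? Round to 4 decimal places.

Σ(b_i − a_i)² = 130·6² + 120·2² = 5160.
Exponent = 2·122² / 5160 = 5.76899.
Bound = exp(−5.76899) = 0.00312.

0.0031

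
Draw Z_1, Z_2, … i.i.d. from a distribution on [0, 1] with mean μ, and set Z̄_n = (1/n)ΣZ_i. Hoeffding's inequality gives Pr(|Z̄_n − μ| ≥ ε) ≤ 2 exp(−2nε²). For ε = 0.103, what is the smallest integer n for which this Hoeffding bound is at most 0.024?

209

Require 2·exp(−2nε²) ≤ 0.024, i.e. 2nε² ≥ ln(2/0.024) = 4.422849.
So n ≥ 4.422849 / (2·0.103²) = 208.448.
The smallest integer n is 209.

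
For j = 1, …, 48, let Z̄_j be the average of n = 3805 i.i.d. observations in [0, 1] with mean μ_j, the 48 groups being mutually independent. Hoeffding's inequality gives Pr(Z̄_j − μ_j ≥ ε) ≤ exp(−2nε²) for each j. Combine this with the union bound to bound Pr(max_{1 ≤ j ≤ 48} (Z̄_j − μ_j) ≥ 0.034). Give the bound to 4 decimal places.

0.0073

Per-experiment Hoeffding bound: exp(−2·3805·0.034²) = exp(−8.79716) = 0.00015116.
Union bound over 48 events: 48·0.00015116 = 0.00726.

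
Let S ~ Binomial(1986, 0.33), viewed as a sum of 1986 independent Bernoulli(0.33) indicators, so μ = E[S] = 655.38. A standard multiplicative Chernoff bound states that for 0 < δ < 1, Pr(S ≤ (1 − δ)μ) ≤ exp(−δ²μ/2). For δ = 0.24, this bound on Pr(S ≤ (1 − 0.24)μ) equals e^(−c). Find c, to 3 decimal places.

c = δ²μ/2 = 0.24²·655.38/2 = 18.8749.

18.875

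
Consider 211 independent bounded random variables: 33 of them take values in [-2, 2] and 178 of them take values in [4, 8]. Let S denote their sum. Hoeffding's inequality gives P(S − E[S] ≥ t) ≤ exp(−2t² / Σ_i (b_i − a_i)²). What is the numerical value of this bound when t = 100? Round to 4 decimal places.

0.0027

Σ(b_i − a_i)² = 33·4² + 178·4² = 3376.
Exponent = 2·100² / 3376 = 5.92417.
Bound = exp(−5.92417) = 0.00267.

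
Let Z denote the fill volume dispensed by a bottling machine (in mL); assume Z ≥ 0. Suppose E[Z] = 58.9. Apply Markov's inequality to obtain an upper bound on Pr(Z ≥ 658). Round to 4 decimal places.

Markov's inequality: for a non-negative random variable, Pr(Z ≥ a) ≤ E[Z]/a.
Here E[Z] = 58.9 and a = 658, so the bound is 58.9/658 = 0.0895.

0.0895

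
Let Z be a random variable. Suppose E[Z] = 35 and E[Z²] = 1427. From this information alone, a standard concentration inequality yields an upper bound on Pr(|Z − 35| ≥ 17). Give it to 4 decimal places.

0.6990

The first two moments determine the variance, so Chebyshev's inequality is the sharpest standard bound available.
Var(Z) = E[Z²] − (E[Z])² = 1427 − 1225 = 202.
Chebyshev's inequality: Pr(|Z − μ| ≥ t) ≤ Var(Z)/t² = 202/289 = 0.6990.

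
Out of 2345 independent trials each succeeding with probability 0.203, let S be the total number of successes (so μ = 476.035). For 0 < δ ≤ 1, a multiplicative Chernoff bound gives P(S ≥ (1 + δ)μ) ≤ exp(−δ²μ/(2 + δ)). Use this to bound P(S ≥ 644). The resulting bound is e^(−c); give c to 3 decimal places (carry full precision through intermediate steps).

25.189

Write 644 = (1 + δ)μ, so δ = 644/476.035 − 1 = 0.3528417…
Then the exponent is δ²μ/(2 + δ) = (644 − μ)² / (μ·(2 + δ)) = 25.188714.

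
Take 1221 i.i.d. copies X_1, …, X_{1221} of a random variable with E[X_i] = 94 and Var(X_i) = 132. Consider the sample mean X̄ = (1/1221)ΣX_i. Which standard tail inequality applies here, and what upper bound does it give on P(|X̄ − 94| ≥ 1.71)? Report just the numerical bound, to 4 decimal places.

With mean and variance of each term known, Chebyshev's inequality bounds the deviation of the sum (or sample mean).
Var(X̄) = Var(X_i)/n = 132/1221 = 0.10811.
Chebyshev: P(|X̄ − 94| ≥ 1.71) ≤ Var(X̄)/(1.71)² = 132/(1221·1.71²) = 0.0370.

0.0370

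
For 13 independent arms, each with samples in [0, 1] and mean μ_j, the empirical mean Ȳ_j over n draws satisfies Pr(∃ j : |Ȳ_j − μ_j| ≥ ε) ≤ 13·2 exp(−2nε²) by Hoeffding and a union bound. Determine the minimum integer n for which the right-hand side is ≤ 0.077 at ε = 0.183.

Need 2·13·exp(−2nε²) ≤ 0.077, i.e. exp(−2nε²) ≤ 0.077/26.
So 2nε² ≥ ln(26/0.077) = 5.822046.
Hence n ≥ 5.822046/(2·0.183²) = 86.925.
The smallest integer n is 87.

87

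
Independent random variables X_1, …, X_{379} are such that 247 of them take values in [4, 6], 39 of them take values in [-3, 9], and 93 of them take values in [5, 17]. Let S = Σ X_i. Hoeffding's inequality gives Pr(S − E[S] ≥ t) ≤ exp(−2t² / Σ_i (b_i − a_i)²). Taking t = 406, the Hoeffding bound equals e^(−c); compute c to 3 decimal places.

16.487

Σ(b_i − a_i)² = 247·2² + 39·12² + 93·12² = 19996.
c = 2t² / 19996 = 2·406² / 19996 = 16.4869.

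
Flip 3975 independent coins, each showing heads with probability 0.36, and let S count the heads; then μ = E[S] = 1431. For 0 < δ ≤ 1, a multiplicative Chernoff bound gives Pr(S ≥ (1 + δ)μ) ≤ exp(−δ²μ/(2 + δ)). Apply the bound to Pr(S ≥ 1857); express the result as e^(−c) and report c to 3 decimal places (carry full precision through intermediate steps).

Write 1857 = (1 + δ)μ, so δ = 1857/1431 − 1 = 0.2976939…
Then the exponent is δ²μ/(2 + δ) = (1857 − μ)² / (μ·(2 + δ)) = 55.193431.

55.193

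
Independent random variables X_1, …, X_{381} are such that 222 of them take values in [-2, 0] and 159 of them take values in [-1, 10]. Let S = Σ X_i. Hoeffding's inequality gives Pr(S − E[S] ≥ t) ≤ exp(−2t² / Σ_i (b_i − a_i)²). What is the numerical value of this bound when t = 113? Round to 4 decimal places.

Σ(b_i − a_i)² = 222·2² + 159·11² = 20127.
Exponent = 2·113² / 20127 = 1.26884.
Bound = exp(−1.26884) = 0.28116.

0.2812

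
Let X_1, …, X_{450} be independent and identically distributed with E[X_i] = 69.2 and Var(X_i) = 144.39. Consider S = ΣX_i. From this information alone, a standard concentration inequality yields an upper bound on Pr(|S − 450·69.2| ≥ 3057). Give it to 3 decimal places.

With mean and variance of each term known, Chebyshev's inequality bounds the deviation of the sum (or sample mean).
Var(S) = n·Var(X_i) = 450·144.39 = 64975.5.
Chebyshev: Pr(|S − 450·69.2| ≥ 3057) ≤ Var(S)/3057² = 64975.5/9345249 = 0.0070.

0.007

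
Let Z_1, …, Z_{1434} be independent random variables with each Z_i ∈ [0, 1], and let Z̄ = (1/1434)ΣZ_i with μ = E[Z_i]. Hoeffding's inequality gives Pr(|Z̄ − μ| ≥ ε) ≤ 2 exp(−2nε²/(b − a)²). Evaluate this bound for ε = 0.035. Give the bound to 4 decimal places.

0.0596

Exponent: 2nε²/(b − a)² = 2·1434·0.035² / 1² = 3.51330.
Bound = 2·exp(−3.51330) = 0.05960.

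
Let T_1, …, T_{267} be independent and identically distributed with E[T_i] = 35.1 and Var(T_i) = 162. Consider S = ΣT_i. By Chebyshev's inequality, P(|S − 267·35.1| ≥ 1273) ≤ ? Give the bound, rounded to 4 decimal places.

0.0267

Var(S) = n·Var(T_i) = 267·162 = 43254.
Chebyshev: P(|S − 267·35.1| ≥ 1273) ≤ Var(S)/1273² = 43254/1620529 = 0.0267.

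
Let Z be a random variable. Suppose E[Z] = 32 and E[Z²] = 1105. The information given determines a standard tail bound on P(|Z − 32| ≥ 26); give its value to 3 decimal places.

The first two moments determine the variance, so Chebyshev's inequality is the sharpest standard bound available.
Var(Z) = E[Z²] − (E[Z])² = 1105 − 1024 = 81.
Chebyshev's inequality: P(|Z − μ| ≥ t) ≤ Var(Z)/t² = 81/676 = 0.1198.

0.120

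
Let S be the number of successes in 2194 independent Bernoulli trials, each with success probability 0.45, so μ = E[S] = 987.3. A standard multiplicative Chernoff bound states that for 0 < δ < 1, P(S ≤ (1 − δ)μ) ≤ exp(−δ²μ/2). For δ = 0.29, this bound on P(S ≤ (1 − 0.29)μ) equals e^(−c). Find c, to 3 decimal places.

c = δ²μ/2 = 0.29²·987.3/2 = 41.5160.

41.516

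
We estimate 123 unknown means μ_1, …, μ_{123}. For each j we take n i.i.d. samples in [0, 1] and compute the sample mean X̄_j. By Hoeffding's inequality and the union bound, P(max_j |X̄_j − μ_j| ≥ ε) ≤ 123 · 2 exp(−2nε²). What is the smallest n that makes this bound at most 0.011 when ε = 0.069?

Need 2·123·exp(−2nε²) ≤ 0.011, i.e. exp(−2nε²) ≤ 0.011/246.
So 2nε² ≥ ln(246/0.011) = 10.015192.
Hence n ≥ 10.015192/(2·0.069²) = 1051.795.
The smallest integer n is 1052.

1052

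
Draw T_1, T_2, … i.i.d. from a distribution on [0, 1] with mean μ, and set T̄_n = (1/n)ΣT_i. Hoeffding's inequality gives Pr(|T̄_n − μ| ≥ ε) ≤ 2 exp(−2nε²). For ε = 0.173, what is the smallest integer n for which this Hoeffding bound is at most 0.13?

Require 2·exp(−2nε²) ≤ 0.13, i.e. 2nε² ≥ ln(2/0.13) = 2.733368.
So n ≥ 2.733368 / (2·0.173²) = 45.664.
The smallest integer n is 46.

46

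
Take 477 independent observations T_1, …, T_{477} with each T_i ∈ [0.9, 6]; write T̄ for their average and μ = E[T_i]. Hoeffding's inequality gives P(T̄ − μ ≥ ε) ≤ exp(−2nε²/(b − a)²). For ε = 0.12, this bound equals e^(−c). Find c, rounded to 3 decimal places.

0.528

c = 2nε²/(b − a)² = 2·477·0.12² / 5.1² = 0.5282.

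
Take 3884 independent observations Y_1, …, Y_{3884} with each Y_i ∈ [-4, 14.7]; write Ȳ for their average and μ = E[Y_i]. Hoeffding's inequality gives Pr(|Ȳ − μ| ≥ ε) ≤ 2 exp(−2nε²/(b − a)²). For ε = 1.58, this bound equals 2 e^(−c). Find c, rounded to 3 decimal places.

55.455

c = 2nε²/(b − a)² = 2·3884·1.58² / 18.7² = 55.4549.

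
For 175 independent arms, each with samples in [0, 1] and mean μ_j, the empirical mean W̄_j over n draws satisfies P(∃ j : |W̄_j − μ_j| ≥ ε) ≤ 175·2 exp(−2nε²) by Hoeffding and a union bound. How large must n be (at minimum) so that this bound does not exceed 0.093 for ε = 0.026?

6090

Need 2·175·exp(−2nε²) ≤ 0.093, i.e. exp(−2nε²) ≤ 0.093/350.
So 2nε² ≥ ln(350/0.093) = 8.233089.
Hence n ≥ 8.233089/(2·0.026²) = 6089.563.
The smallest integer n is 6090.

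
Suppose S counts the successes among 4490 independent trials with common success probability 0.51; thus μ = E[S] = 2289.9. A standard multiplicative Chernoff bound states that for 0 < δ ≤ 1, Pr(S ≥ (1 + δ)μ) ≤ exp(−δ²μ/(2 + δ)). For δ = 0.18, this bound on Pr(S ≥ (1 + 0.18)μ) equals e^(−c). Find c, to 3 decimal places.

c = δ²μ/(2 + δ) = 0.18²·2289.9/(2 + 0.18) = 34.0334.

34.033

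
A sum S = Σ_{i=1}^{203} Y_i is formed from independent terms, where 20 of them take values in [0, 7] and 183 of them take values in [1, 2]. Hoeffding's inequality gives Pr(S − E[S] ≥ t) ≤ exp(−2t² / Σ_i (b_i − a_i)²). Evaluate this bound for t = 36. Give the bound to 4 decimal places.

0.1077

Σ(b_i − a_i)² = 20·7² + 183·1² = 1163.
Exponent = 2·36² / 1163 = 2.22872.
Bound = exp(−2.22872) = 0.10767.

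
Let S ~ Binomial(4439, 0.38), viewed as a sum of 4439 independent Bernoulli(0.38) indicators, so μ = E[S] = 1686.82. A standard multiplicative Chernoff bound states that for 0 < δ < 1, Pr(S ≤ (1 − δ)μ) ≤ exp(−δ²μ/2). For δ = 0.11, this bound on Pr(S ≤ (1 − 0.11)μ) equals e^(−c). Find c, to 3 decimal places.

c = δ²μ/2 = 0.11²·1686.82/2 = 10.2053.

10.205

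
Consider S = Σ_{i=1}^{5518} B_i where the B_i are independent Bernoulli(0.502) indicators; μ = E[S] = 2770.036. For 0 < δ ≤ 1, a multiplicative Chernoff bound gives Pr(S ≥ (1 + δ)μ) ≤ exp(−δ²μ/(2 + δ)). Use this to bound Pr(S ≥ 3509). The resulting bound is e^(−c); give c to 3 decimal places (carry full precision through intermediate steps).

86.967

Write 3509 = (1 + δ)μ, so δ = 3509/2770.036 − 1 = 0.2667705…
Then the exponent is δ²μ/(2 + δ) = (3509 − μ)² / (μ·(2 + δ)) = 86.966820.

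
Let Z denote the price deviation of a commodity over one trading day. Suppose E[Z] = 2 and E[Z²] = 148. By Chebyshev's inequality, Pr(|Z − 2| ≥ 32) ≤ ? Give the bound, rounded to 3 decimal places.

Var(Z) = E[Z²] − (E[Z])² = 148 − 4 = 144.
Chebyshev's inequality: Pr(|Z − μ| ≥ t) ≤ Var(Z)/t² = 144/1024 = 0.1406.

0.141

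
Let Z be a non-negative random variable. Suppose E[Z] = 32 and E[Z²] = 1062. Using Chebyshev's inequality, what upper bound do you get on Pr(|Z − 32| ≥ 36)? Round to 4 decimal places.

0.0293

Var(Z) = E[Z²] − (E[Z])² = 1062 − 1024 = 38.
Chebyshev's inequality: Pr(|Z − μ| ≥ t) ≤ Var(Z)/t² = 38/1296 = 0.0293.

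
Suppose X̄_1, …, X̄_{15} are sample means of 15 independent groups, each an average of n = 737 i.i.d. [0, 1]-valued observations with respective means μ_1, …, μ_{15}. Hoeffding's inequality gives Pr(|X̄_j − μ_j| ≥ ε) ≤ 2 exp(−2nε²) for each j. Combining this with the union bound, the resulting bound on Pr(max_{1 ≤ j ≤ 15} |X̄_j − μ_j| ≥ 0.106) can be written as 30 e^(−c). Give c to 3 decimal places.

Union bound over the 15 events: Pr(max_{1 ≤ j ≤ 15} |X̄_j − μ_j| ≥ 0.106) ≤ 15·2·exp(−2nε²) = 30 exp(−2·737·0.106²).
So c = 2·737·0.106² = 16.5619.

16.562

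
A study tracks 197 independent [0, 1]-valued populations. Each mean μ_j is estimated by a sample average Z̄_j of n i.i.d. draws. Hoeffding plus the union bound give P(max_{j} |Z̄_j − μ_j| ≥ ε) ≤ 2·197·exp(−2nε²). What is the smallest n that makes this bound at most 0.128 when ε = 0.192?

Need 2·197·exp(−2nε²) ≤ 0.128, i.e. exp(−2nε²) ≤ 0.128/394.
So 2nε² ≥ ln(394/0.128) = 8.032076.
Hence n ≥ 8.032076/(2·0.192²) = 108.942.
The smallest integer n is 109.

109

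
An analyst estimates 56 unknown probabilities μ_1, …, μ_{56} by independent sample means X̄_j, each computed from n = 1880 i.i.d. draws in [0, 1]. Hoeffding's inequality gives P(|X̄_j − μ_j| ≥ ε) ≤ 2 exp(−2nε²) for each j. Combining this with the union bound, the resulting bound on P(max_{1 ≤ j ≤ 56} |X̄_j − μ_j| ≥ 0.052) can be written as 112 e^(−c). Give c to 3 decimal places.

10.167

Union bound over the 56 events: P(max_{1 ≤ j ≤ 56} |X̄_j − μ_j| ≥ 0.052) ≤ 56·2·exp(−2nε²) = 112 exp(−2·1880·0.052²).
So c = 2·1880·0.052² = 10.1670.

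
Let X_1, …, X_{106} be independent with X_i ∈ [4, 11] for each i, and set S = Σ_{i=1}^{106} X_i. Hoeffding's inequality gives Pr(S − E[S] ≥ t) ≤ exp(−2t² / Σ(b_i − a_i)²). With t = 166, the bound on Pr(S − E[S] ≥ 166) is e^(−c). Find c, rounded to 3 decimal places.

10.611

Σ(b_i − a_i)² = 106·(7)² = 5194.
c = 2t²/5194 = 2·166²/5194 = 10.6107.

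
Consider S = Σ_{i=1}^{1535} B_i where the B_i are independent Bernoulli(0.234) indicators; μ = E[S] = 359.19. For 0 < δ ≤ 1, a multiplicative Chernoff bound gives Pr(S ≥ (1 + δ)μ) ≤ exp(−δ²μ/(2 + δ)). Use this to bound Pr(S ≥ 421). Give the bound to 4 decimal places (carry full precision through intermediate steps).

0.0075

Write 421 = (1 + δ)μ, so δ = 421/359.19 − 1 = 0.1720816…
Then the exponent is δ²μ/(2 + δ) = (421 − μ)² / (μ·(2 + δ)) = 4.896853.
Bound = exp(−4.896853) = 0.00747.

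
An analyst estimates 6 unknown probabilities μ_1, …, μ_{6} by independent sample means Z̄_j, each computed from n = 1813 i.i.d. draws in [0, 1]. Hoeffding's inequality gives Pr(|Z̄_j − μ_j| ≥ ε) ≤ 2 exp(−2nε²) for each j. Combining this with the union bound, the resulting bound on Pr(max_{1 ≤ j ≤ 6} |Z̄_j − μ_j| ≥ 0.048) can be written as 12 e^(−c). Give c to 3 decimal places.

Union bound over the 6 events: Pr(max_{1 ≤ j ≤ 6} |Z̄_j − μ_j| ≥ 0.048) ≤ 6·2·exp(−2nε²) = 12 exp(−2·1813·0.048²).
So c = 2·1813·0.048² = 8.3543.

8.354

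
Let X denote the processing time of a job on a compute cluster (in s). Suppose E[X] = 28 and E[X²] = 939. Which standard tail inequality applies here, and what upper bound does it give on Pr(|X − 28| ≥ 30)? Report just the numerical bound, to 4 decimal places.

0.1722

The first two moments determine the variance, so Chebyshev's inequality is the sharpest standard bound available.
Var(X) = E[X²] − (E[X])² = 939 − 784 = 155.
Chebyshev's inequality: Pr(|X − μ| ≥ t) ≤ Var(X)/t² = 155/900 = 0.1722.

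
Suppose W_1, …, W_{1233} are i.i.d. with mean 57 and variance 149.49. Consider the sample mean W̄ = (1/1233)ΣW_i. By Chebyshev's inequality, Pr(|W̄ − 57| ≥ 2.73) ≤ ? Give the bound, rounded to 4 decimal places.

0.0163

Var(W̄) = Var(W_i)/n = 149.49/1233 = 0.12124.
Chebyshev: Pr(|W̄ − 57| ≥ 2.73) ≤ Var(W̄)/(2.73)² = 149.49/(1233·2.73²) = 0.0163.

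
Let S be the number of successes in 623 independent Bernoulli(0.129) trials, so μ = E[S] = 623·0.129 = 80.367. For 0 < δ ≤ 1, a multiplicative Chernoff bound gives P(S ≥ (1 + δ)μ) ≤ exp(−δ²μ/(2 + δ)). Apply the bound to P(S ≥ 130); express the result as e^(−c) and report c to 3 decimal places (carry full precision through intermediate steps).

Write 130 = (1 + δ)μ, so δ = 130/80.367 − 1 = 0.6175794…
Then the exponent is δ²μ/(2 + δ) = (130 − μ)² / (μ·(2 + δ)) = 11.710176.

11.710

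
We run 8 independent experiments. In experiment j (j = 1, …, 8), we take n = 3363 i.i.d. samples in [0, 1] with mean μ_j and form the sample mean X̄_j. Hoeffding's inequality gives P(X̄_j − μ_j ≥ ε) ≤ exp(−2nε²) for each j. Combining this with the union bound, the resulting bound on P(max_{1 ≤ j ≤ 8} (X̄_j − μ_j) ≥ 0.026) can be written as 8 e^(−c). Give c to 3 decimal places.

Union bound over the 8 events: P(max_{1 ≤ j ≤ 8} (X̄_j − μ_j) ≥ 0.026) ≤ 8·exp(−2nε²) = 8 exp(−2·3363·0.026²).
So c = 2·3363·0.026² = 4.5468.

4.547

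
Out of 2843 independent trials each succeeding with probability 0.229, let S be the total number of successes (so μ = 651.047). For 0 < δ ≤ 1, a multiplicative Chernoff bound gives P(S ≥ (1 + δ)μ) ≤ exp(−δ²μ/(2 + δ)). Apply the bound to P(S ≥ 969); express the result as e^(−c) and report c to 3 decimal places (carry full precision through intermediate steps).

Write 969 = (1 + δ)μ, so δ = 969/651.047 − 1 = 0.4883718…
Then the exponent is δ²μ/(2 + δ) = (969 − μ)² / (μ·(2 + δ)) = 62.401961.

62.402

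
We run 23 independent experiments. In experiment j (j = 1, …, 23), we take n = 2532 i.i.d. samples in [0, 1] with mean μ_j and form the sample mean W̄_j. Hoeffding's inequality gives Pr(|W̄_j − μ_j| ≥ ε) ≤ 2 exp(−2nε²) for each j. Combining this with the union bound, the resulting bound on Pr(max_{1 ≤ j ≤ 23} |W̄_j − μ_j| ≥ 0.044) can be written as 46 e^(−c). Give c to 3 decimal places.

Union bound over the 23 events: Pr(max_{1 ≤ j ≤ 23} |W̄_j − μ_j| ≥ 0.044) ≤ 23·2·exp(−2nε²) = 46 exp(−2·2532·0.044²).
So c = 2·2532·0.044² = 9.8039.

9.804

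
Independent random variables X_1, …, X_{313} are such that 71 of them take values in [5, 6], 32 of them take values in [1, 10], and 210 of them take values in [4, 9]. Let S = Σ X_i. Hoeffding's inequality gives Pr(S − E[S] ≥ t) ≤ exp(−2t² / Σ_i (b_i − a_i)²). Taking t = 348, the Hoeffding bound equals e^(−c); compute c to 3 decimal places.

30.609

Σ(b_i − a_i)² = 71·1² + 32·9² + 210·5² = 7913.
c = 2t² / 7913 = 2·348² / 7913 = 30.6089.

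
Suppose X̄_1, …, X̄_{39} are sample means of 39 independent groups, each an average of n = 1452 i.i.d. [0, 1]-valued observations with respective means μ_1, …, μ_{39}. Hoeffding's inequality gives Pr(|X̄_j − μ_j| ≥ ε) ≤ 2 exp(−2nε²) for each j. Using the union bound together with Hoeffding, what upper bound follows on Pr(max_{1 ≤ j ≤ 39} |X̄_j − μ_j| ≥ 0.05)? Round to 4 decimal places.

Per-experiment Hoeffding bound: 2·exp(−2·1452·0.05²) = 2·exp(−7.26000) = 0.0014062.
Union bound over 39 events: 39·0.0014062 = 0.05484.

0.0548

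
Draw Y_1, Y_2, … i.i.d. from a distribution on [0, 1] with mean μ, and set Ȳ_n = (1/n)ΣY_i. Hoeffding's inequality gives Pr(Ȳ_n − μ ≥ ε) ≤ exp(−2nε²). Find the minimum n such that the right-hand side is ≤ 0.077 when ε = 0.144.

62

Require exp(−2nε²) ≤ 0.077, i.e. 2nε² ≥ ln(1/0.077) = 2.563950.
So n ≥ 2.563950 / (2·0.144²) = 61.824.
The smallest integer n is 62.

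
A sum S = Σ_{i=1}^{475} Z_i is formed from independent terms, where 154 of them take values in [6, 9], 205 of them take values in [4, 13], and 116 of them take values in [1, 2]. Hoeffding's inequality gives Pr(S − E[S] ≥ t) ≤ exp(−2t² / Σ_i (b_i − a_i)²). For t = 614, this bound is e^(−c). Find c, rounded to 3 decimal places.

Σ(b_i − a_i)² = 154·3² + 205·9² + 116·1² = 18107.
c = 2t² / 18107 = 2·614² / 18107 = 41.6409.

41.641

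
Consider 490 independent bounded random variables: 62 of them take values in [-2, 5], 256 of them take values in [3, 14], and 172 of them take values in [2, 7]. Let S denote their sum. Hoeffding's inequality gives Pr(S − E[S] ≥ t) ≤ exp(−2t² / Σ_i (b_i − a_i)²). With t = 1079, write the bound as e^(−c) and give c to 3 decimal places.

Σ(b_i − a_i)² = 62·7² + 256·11² + 172·5² = 38314.
c = 2t² / 38314 = 2·1079² / 38314 = 60.7737.

60.774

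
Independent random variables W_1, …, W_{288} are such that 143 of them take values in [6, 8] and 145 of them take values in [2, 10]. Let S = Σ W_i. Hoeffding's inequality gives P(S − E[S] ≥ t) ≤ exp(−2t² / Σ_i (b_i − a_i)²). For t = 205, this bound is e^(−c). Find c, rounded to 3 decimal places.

8.531

Σ(b_i − a_i)² = 143·2² + 145·8² = 9852.
c = 2t² / 9852 = 2·205² / 9852 = 8.5313.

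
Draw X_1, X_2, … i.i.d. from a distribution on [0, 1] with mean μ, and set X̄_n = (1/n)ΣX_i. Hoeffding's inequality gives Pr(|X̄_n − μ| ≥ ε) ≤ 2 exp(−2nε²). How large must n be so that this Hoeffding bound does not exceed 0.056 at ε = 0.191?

Require 2·exp(−2nε²) ≤ 0.056, i.e. 2nε² ≥ ln(2/0.056) = 3.575551.
So n ≥ 3.575551 / (2·0.191²) = 49.006.
The smallest integer n is 50.

50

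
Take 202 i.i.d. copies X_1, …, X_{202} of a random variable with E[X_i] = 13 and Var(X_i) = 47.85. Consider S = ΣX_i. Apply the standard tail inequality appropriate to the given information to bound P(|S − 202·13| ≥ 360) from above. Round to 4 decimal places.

With mean and variance of each term known, Chebyshev's inequality bounds the deviation of the sum (or sample mean).
Var(S) = n·Var(X_i) = 202·47.85 = 9665.7.
Chebyshev: P(|S − 202·13| ≥ 360) ≤ Var(S)/360² = 9665.7/129600 = 0.0746.

0.0746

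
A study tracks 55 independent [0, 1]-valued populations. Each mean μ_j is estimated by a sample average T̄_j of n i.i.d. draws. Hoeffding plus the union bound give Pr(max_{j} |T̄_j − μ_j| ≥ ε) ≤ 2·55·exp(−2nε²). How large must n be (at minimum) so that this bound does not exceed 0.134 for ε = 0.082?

499

Need 2·55·exp(−2nε²) ≤ 0.134, i.e. exp(−2nε²) ≤ 0.134/110.
So 2nε² ≥ ln(110/0.134) = 6.710396.
Hence n ≥ 6.710396/(2·0.082²) = 498.988.
The smallest integer n is 499.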